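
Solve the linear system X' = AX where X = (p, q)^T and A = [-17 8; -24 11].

Coefficient matrix A = [[-17, 8], [-24, 11]].
Characteristic polynomial det(A - λI) = λ^2 + 6λ + 5 = 0.
Eigenvalues λ = -1, -5.
For λ=-1: (A-λI) row 1 is [-16, 8], so an eigenvector is (1, 2).
For λ=-5: (A-λI) row 1 is [-12, 8], so an eigenvector is (-2, -3).
General solution: C_1e^(-t)(1,2) + C_2e^(-5t)(-2,-3).

p(t) = C_1e^(-t) - 2C_2e^(-5t), q(t) = 2C_1e^(-t) - 3C_2e^(-5t)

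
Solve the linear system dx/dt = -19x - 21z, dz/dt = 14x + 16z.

x(t) = 3K_1e^(-5t) + K_2e^(2t), z(t) = -2K_1e^(-5t) - K_2e^(2t)

Coefficient matrix A = [[-19, -21], [14, 16]].
Characteristic polynomial det(A - λI) = λ^2 + 3λ - 10 = 0.
Eigenvalues λ = -5, 2.
For λ=-5: (A-λI) row 1 is [-14, -21], so an eigenvector is (3, -2).
For λ=2: (A-λI) row 1 is [-21, -21], so an eigenvector is (1, -1).
General solution: K_1e^(-5t)(3,-2) + K_2e^(2t)(1,-1).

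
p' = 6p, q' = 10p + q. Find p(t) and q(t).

p(t) = K_1e^(6t), q(t) = 2K_1e^(6t) + K_2e^(t)

Coefficient matrix A = [[6, 0], [10, 1]].
Characteristic polynomial det(A - λI) = λ^2 - 7λ + 6 = 0.
Eigenvalues λ = 6, 1.
For λ=6: (A-λI) row 2 is [10, -5], so an eigenvector is (1, 2).
For λ=1: (A-λI) row 1 is [5, 0], so an eigenvector is (0, 1).
General solution: K_1e^(6t)(1,2) + K_2e^(t)(0,1).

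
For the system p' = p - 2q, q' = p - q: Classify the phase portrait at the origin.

A = [[1,-2],[1,-1]]; det(A-λI) = λ^2 + 1.
λ = 0 ± i: zero real part.

center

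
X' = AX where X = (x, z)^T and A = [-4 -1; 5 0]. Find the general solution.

x(t) = K_1e^(-2t)cos(t) + K_2e^(-2t)sin(t), z(t) = K_1e^(-2t)sin(t) - 2K_1e^(-2t)cos(t) - 2K_2e^(-2t)sin(t) - K_2e^(-2t)cos(t)

Coefficient matrix A = [[-4, -1], [5, 0]].
Characteristic polynomial det(A - λI) = λ^2 + 4λ + 5 = 0.
Eigenvalues λ = -2 ± i (complex conjugate pair).
For λ=-2+i: an eigenvector is (1,-2) - i(0,1) = (1, -2 - i).
A real fundamental pair from Re and Im of e^((-2+i)t)v: X_1 = e^(-2t)(cos(t)·(1,-2) + sin(t)·(0,1)), X_2 = e^(-2t)(sin(t)·(1,-2) - cos(t)·(0,1)).
General solution: K_1X_1 + K_2X_2.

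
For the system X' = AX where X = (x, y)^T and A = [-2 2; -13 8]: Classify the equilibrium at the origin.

A = [[-2,2],[-13,8]]; det(A-λI) = λ^2 - 6λ + 10.
λ = 3 ± i: positive real part.

unstable spiral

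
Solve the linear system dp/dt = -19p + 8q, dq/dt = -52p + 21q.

Coefficient matrix A = [[-19, 8], [-52, 21]].
Characteristic polynomial det(A - λI) = λ^2 - 2λ + 17 = 0.
Eigenvalues λ = 1 ± 4i (complex conjugate pair).
For λ=1+4i: an eigenvector is (-1,-2) - i(1,3) = (-1 - i, -2 - 3i).
A real fundamental pair from Re and Im of e^((1+4i)t)v: X_1 = e^(t)(cos(4t)·(-1,-2) + sin(4t)·(1,3)), X_2 = e^(t)(sin(4t)·(-1,-2) - cos(4t)·(1,3)).
General solution: c_1X_1 + c_2X_2.

p(t) = c_1e^(t)sin(4t) - c_1e^(t)cos(4t) - c_2e^(t)sin(4t) - c_2e^(t)cos(4t), q(t) = 3c_1e^(t)sin(4t) - 2c_1e^(t)cos(4t) - 2c_2e^(t)sin(4t) - 3c_2e^(t)cos(4t)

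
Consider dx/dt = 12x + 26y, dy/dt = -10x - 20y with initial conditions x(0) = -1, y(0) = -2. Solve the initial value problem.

Coefficient matrix A = [[12, 26], [-10, -20]].
Characteristic polynomial det(A - λI) = λ^2 + 8λ + 20 = 0.
Eigenvalues λ = -4 ± 2i (complex conjugate pair).
For λ=-4+2i: an eigenvector is (2,-1) - i(3,-2) = (2 - 3i, -1 + 2i).
A real fundamental pair from Re and Im of e^((-4+2i)t)v: X_1 = e^(-4t)(cos(2t)·(2,-1) + sin(2t)·(3,-2)), X_2 = e^(-4t)(sin(2t)·(2,-1) - cos(2t)·(3,-2)).
General solution: c_1X_1 + c_2X_2.
Applying x(0)=-1, y(0)=-2 gives c_1=-8, c_2=-5.

x(t) = -34e^(-4t)sin(2t) - e^(-4t)cos(2t), y(t) = 21e^(-4t)sin(2t) - 2e^(-4t)cos(2t)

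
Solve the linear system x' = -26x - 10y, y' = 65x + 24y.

Coefficient matrix A = [[-26, -10], [65, 24]].
Characteristic polynomial det(A - λI) = λ^2 + 2λ + 26 = 0.
Eigenvalues λ = -1 ± 5i (complex conjugate pair).
For λ=-1+5i: an eigenvector is (-1,3) - i(-1,2) = (-1 + i, 3 - 2i).
A real fundamental pair from Re and Im of e^((-1+5i)t)v: X_1 = e^(-t)(cos(5t)·(-1,3) + sin(5t)·(-1,2)), X_2 = e^(-t)(sin(5t)·(-1,3) - cos(5t)·(-1,2)).
General solution: c_1X_1 + c_2X_2.

x(t) = -c_1e^(-t)sin(5t) - c_1e^(-t)cos(5t) - c_2e^(-t)sin(5t) + c_2e^(-t)cos(5t), y(t) = 2c_1e^(-t)sin(5t) + 3c_1e^(-t)cos(5t) + 3c_2e^(-t)sin(5t) - 2c_2e^(-t)cos(5t)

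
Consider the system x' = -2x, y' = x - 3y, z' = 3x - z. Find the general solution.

Coefficient matrix A = [[-2, 0, 0], [1, -3, 0], [3, 0, -1]].
det(A - λI) = 0 gives eigenvalues λ = -2, -3, -1.
For λ=-2: eigenvector (1,1,-3).
For λ=-3: eigenvector (0,1,0).
For λ=-1: eigenvector (0,0,1).
General solution: c_1e^(-2t)(1,1,-3) + c_2e^(-3t)(0,1,0) + c_3e^(-t)(0,0,1).

x(t) = c_1e^(-2t), y(t) = c_1e^(-2t) + c_2e^(-3t), z(t) = -3c_1e^(-2t) + c_3e^(-t)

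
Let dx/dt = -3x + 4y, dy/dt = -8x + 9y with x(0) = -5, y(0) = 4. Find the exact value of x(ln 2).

260

A = [[-3,4],[-8,9]]; eigenvalues λ = 5, 1.
Eigenvectors: (1,2) for λ=5, (1,1) for λ=1.
From the initial condition, c_1 = 9, c_2 = -14.
x(ln 2) = (9)(2^5)(1) + (-14)(2^1)(1) = 260.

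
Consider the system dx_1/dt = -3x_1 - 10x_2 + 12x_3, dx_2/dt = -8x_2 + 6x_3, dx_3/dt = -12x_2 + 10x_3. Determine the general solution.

Coefficient matrix A = [[-3, -10, 12], [0, -8, 6], [0, -12, 10]].
det(A - λI) = 0 gives eigenvalues λ = -3, -2, 4.
For λ=-3: eigenvector (1,0,0).
For λ=-2: eigenvector (2,1,1).
For λ=4: eigenvector (-2,-1,-2).
General solution: K_1e^(-3t)(1,0,0) + K_2e^(-2t)(2,1,1) + K_3e^(4t)(-2,-1,-2).

x_1(t) = K_1e^(-3t) + 2K_2e^(-2t) - 2K_3e^(4t), x_2(t) = K_2e^(-2t) - K_3e^(4t), x_3(t) = K_2e^(-2t) - 2K_3e^(4t)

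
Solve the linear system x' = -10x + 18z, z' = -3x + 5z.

x(t) = -3K_1e^(-4t) + 2K_2e^(-t), z(t) = -K_1e^(-4t) + K_2e^(-t)

Coefficient matrix A = [[-10, 18], [-3, 5]].
Characteristic polynomial det(A - λI) = λ^2 + 5λ + 4 = 0.
Eigenvalues λ = -4, -1.
For λ=-4: (A-λI) row 1 is [-6, 18], so an eigenvector is (-3, -1).
For λ=-1: (A-λI) row 1 is [-9, 18], so an eigenvector is (2, 1).
General solution: K_1e^(-4t)(-3,-1) + K_2e^(-t)(2,1).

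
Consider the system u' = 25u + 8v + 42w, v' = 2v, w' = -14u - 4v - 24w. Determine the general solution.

Coefficient matrix A = [[25, 8, 42], [0, 2, 0], [-14, -4, -24]].
det(A - λI) = 0 gives eigenvalues λ = 4, 2, -3.
For λ=4: eigenvector (-2,0,1).
For λ=2: eigenvector (-4,1,2).
For λ=-3: eigenvector (-3,0,2).
General solution: C_1e^(4t)(-2,0,1) + C_2e^(2t)(-4,1,2) + C_3e^(-3t)(-3,0,2).

u(t) = -2C_1e^(4t) - 4C_2e^(2t) - 3C_3e^(-3t), v(t) = C_2e^(2t), w(t) = C_1e^(4t) + 2C_2e^(2t) + 2C_3e^(-3t)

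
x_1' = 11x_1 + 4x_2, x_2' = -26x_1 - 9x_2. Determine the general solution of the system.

x_1(t) = -c_1e^(t)sin(2t) + c_1e^(t)cos(2t) + c_2e^(t)sin(2t) + c_2e^(t)cos(2t), x_2(t) = 2c_1e^(t)sin(2t) - 3c_1e^(t)cos(2t) - 3c_2e^(t)sin(2t) - 2c_2e^(t)cos(2t)

Coefficient matrix A = [[11, 4], [-26, -9]].
Characteristic polynomial det(A - λI) = λ^2 - 2λ + 5 = 0.
Eigenvalues λ = 1 ± 2i (complex conjugate pair).
For λ=1+2i: an eigenvector is (1,-3) - i(-1,2) = (1 + i, -3 - 2i).
A real fundamental pair from Re and Im of e^((1+2i)t)v: X_1 = e^(t)(cos(2t)·(1,-3) + sin(2t)·(-1,2)), X_2 = e^(t)(sin(2t)·(1,-3) - cos(2t)·(-1,2)).
General solution: c_1X_1 + c_2X_2.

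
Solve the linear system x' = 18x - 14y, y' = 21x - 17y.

Coefficient matrix A = [[18, -14], [21, -17]].
Characteristic polynomial det(A - λI) = λ^2 - λ - 12 = 0.
Eigenvalues λ = 4, -3.
For λ=4: (A-λI) row 1 is [14, -14], so an eigenvector is (1, 1).
For λ=-3: (A-λI) row 1 is [21, -14], so an eigenvector is (2, 3).
General solution: K_1e^(4t)(1,1) + K_2e^(-3t)(2,3).

x(t) = K_1e^(4t) + 2K_2e^(-3t), y(t) = K_1e^(4t) + 3K_2e^(-3t)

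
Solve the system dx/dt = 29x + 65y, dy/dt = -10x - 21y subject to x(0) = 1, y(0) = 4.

x(t) = 57e^(4t)sin(5t) + e^(4t)cos(5t), y(t) = -22e^(4t)sin(5t) + 4e^(4t)cos(5t)

Coefficient matrix A = [[29, 65], [-10, -21]].
Characteristic polynomial det(A - λI) = λ^2 - 8λ + 41 = 0.
Eigenvalues λ = 4 ± 5i (complex conjugate pair).
For λ=4+5i: an eigenvector is (3,-1) - i(2,-1) = (3 - 2i, -1 + i).
A real fundamental pair from Re and Im of e^((4+5i)t)v: X_1 = e^(4t)(cos(5t)·(3,-1) + sin(5t)·(2,-1)), X_2 = e^(4t)(sin(5t)·(3,-1) - cos(5t)·(2,-1)).
General solution: K_1X_1 + K_2X_2.
Applying x(0)=1, y(0)=4 gives K_1=9, K_2=13.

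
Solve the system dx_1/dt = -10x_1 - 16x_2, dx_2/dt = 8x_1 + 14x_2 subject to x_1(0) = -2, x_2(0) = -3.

x_1(t) = 8e^(6t) - 10e^(-2t), x_2(t) = -8e^(6t) + 5e^(-2t)

Coefficient matrix A = [[-10, -16], [8, 14]].
Characteristic polynomial det(A - λI) = λ^2 - 4λ - 12 = 0.
Eigenvalues λ = -2, 6.
For λ=-2: (A-λI) row 1 is [-8, -16], so an eigenvector is (-2, 1).
For λ=6: (A-λI) row 1 is [-16, -16], so an eigenvector is (1, -1).
General solution: K_1e^(-2t)(-2,1) + K_2e^(6t)(1,-1).
Applying x_1(0)=-2, x_2(0)=-3 gives K_1=5, K_2=8.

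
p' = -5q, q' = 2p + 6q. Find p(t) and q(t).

p(t) = -K_1e^(3t)sin(t) + 2K_1e^(3t)cos(t) + 2K_2e^(3t)sin(t) + K_2e^(3t)cos(t), q(t) = K_1e^(3t)sin(t) - K_1e^(3t)cos(t) - K_2e^(3t)sin(t) - K_2e^(3t)cos(t)

Coefficient matrix A = [[0, -5], [2, 6]].
Characteristic polynomial det(A - λI) = λ^2 - 6λ + 10 = 0.
Eigenvalues λ = 3 ± i (complex conjugate pair).
For λ=3+i: an eigenvector is (2,-1) - i(-1,1) = (2 + i, -1 - i).
A real fundamental pair from Re and Im of e^((3+i)t)v: X_1 = e^(3t)(cos(t)·(2,-1) + sin(t)·(-1,1)), X_2 = e^(3t)(sin(t)·(2,-1) - cos(t)·(-1,1)).
General solution: K_1X_1 + K_2X_2.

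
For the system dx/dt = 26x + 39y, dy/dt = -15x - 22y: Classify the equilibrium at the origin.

unstable spiral

A = [[26,39],[-15,-22]]; det(A-λI) = λ^2 - 4λ + 13.
λ = 2 ± 3i: positive real part.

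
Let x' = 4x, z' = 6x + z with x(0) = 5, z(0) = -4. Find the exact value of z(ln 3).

768

A = [[4,0],[6,1]]; eigenvalues λ = 4, 1.
Eigenvectors: (1,2) for λ=4, (0,1) for λ=1.
From the initial condition, c_1 = 5, c_2 = -14.
z(ln 3) = (5)(3^4)(2) + (-14)(3^1)(1) = 768.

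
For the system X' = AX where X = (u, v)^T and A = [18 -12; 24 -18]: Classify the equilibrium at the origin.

saddle

A = [[18,-12],[24,-18]]; det(A-λI) = λ^2 - 36.
λ = -6, 6: opposite signs.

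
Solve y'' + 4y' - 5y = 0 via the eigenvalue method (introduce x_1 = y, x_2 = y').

y(t) = C_1e^(-5t) + C_2e^(t)

Let x_1 = y, x_2 = y'. Then x_1' = x_2 and x_2' = 5x_1 - 4x_2.
A = [[0,1],[5,-4]]; det(A-λI) = λ^2 + 4λ - 5.
Eigenvalues λ = -5, 1 with eigenvectors (1,-5), (1,1).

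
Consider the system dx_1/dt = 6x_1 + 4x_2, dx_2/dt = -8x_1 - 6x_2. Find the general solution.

x_1(t) = -C_1e^(-2t) + C_2e^(2t), x_2(t) = 2C_1e^(-2t) - C_2e^(2t)

Coefficient matrix A = [[6, 4], [-8, -6]].
Characteristic polynomial det(A - λI) = λ^2 - 4 = 0.
Eigenvalues λ = -2, 2.
For λ=-2: (A-λI) row 1 is [8, 4], so an eigenvector is (-1, 2).
For λ=2: (A-λI) row 1 is [4, 4], so an eigenvector is (1, -1).
General solution: C_1e^(-2t)(-1,2) + C_2e^(2t)(1,-1).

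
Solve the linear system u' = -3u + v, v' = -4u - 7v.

u(t) = -c_1e^(-5t) - c_2te^(-5t), v(t) = 2c_1e^(-5t) + 2c_2te^(-5t) - c_2e^(-5t)

Coefficient matrix A = [[-3, 1], [-4, -7]].
Characteristic polynomial det(A - λI) = λ^2 + 10λ + 25 = 0.
Single eigenvalue λ = -5 with algebraic multiplicity 2.
Eigenvector v = (-1,2); generalized eigenvector w with (A-λI)w=v is (0,-1).
General solution: e^(-5t)[c_1·v + c_2·(t·v + w)].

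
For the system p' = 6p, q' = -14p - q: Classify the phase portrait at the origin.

saddle

A = [[6,0],[-14,-1]]; det(A-λI) = λ^2 - 5λ - 6.
λ = -1, 6: opposite signs.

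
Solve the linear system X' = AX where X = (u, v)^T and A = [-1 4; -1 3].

Coefficient matrix A = [[-1, 4], [-1, 3]].
Characteristic polynomial det(A - λI) = λ^2 - 2λ + 1 = 0.
Single eigenvalue λ = 1 with algebraic multiplicity 2.
Eigenvector v = (-2,-1); generalized eigenvector w with (A-λI)w=v is (-1,-1).
General solution: e^(t)[c_1·v + c_2·(t·v + w)].

u(t) = -2c_1e^(t) - 2c_2te^(t) - c_2e^(t), v(t) = -c_1e^(t) - c_2te^(t) - c_2e^(t)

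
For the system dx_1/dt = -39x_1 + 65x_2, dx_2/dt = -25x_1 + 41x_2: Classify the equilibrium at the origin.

unstable spiral

A = [[-39,65],[-25,41]]; det(A-λI) = λ^2 - 2λ + 26.
λ = 1 ± 5i: positive real part.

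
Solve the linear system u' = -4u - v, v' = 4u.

u(t) = -c_1e^(-2t) - c_2te^(-2t) - c_2e^(-2t), v(t) = 2c_1e^(-2t) + 2c_2te^(-2t) + 3c_2e^(-2t)

Coefficient matrix A = [[-4, -1], [4, 0]].
Characteristic polynomial det(A - λI) = λ^2 + 4λ + 4 = 0.
Single eigenvalue λ = -2 with algebraic multiplicity 2.
Eigenvector v = (-1,2); generalized eigenvector w with (A-λI)w=v is (-1,3).
General solution: e^(-2t)[c_1·v + c_2·(t·v + w)].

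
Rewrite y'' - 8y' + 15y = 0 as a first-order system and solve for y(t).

Let x_1 = y, x_2 = y'. Then x_1' = x_2 and x_2' = -15x_1 + 8x_2.
A = [[0,1],[-15,8]]; det(A-λI) = λ^2 - 8λ + 15.
Eigenvalues λ = 3, 5 with eigenvectors (1,3), (1,5).

y(t) = C_1e^(3t) + C_2e^(5t)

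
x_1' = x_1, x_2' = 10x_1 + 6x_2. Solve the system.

x_1(t) = -c_1e^(t), x_2(t) = 2c_1e^(t) - c_2e^(6t)

Coefficient matrix A = [[1, 0], [10, 6]].
Characteristic polynomial det(A - λI) = λ^2 - 7λ + 6 = 0.
Eigenvalues λ = 1, 6.
For λ=1: (A-λI) row 2 is [10, 5], so an eigenvector is (-1, 2).
For λ=6: (A-λI) row 1 is [-5, 0], so an eigenvector is (0, -1).
General solution: c_1e^(t)(-1,2) + c_2e^(6t)(0,-1).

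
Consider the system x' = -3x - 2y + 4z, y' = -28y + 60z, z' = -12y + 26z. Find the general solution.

Coefficient matrix A = [[-3, -2, 4], [0, -28, 60], [0, -12, 26]].
det(A - λI) = 0 gives eigenvalues λ = -3, -4, 2.
For λ=-3: eigenvector (1,0,0).
For λ=-4: eigenvector (2,5,2).
For λ=2: eigenvector (0,2,1).
General solution: C_1e^(-3t)(1,0,0) + C_2e^(-4t)(2,5,2) + C_3e^(2t)(0,2,1).

x(t) = C_1e^(-3t) + 2C_2e^(-4t), y(t) = 5C_2e^(-4t) + 2C_3e^(2t), z(t) = 2C_2e^(-4t) + C_3e^(2t)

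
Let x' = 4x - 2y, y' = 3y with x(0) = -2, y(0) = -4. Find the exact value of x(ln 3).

A = [[4,-2],[0,3]]; eigenvalues λ = 4, 3.
Eigenvectors: (1,0) for λ=4, (2,1) for λ=3.
From the initial condition, c_1 = 6, c_2 = -4.
x(ln 3) = (6)(3^4)(1) + (-4)(3^3)(2) = 270.

270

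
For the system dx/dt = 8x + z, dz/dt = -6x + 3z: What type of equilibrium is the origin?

A = [[8,1],[-6,3]]; det(A-λI) = λ^2 - 11λ + 30.
λ = 6, 5: both positive.

unstable node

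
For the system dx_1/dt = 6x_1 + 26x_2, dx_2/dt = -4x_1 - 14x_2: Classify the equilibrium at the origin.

stable spiral

A = [[6,26],[-4,-14]]; det(A-λI) = λ^2 + 8λ + 20.
λ = -4 ± 2i: negative real part.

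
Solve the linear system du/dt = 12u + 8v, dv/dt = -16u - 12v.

u(t) = K_1e^(4t) + K_2e^(-4t), v(t) = -K_1e^(4t) - 2K_2e^(-4t)

Coefficient matrix A = [[12, 8], [-16, -12]].
Characteristic polynomial det(A - λI) = λ^2 - 16 = 0.
Eigenvalues λ = 4, -4.
For λ=4: (A-λI) row 1 is [8, 8], so an eigenvector is (1, -1).
For λ=-4: (A-λI) row 1 is [16, 8], so an eigenvector is (1, -2).
General solution: K_1e^(4t)(1,-1) + K_2e^(-4t)(1,-2).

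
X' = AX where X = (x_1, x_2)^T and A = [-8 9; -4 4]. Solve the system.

Coefficient matrix A = [[-8, 9], [-4, 4]].
Characteristic polynomial det(A - λI) = λ^2 + 4λ + 4 = 0.
Single eigenvalue λ = -2 with algebraic multiplicity 2.
Eigenvector v = (3,2); generalized eigenvector w with (A-λI)w=v is (1,1).
General solution: e^(-2t)[c_1·v + c_2·(t·v + w)].

x_1(t) = 3c_1e^(-2t) + 3c_2te^(-2t) + c_2e^(-2t), x_2(t) = 2c_1e^(-2t) + 2c_2te^(-2t) + c_2e^(-2t)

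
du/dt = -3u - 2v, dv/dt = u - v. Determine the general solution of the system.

Coefficient matrix A = [[-3, -2], [1, -1]].
Characteristic polynomial det(A - λI) = λ^2 + 4λ + 5 = 0.
Eigenvalues λ = -2 ± i (complex conjugate pair).
For λ=-2+i: an eigenvector is (1,0) - i(-1,1) = (1 + i, 0 - i).
A real fundamental pair from Re and Im of e^((-2+i)t)v: X_1 = e^(-2t)(cos(t)·(1,0) + sin(t)·(-1,1)), X_2 = e^(-2t)(sin(t)·(1,0) - cos(t)·(-1,1)).
General solution: K_1X_1 + K_2X_2.

u(t) = -K_1e^(-2t)sin(t) + K_1e^(-2t)cos(t) + K_2e^(-2t)sin(t) + K_2e^(-2t)cos(t), v(t) = K_1e^(-2t)sin(t) - K_2e^(-2t)cos(t)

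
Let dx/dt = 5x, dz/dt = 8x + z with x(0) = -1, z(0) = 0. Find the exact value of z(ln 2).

-60

A = [[5,0],[8,1]]; eigenvalues λ = 1, 5.
Eigenvectors: (0,1) for λ=1, (1,2) for λ=5.
From the initial condition, c_1 = 2, c_2 = -1.
z(ln 2) = (2)(2^1)(1) + (-1)(2^5)(2) = -60.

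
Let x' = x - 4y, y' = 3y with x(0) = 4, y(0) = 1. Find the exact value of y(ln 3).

A = [[1,-4],[0,3]]; eigenvalues λ = 1, 3.
Eigenvectors: (1,0) for λ=1, (-2,1) for λ=3.
From the initial condition, c_1 = 6, c_2 = 1.
y(ln 3) = (6)(3^1)(0) + (1)(3^3)(1) = 27.

27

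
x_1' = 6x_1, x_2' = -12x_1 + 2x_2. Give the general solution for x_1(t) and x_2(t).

Coefficient matrix A = [[6, 0], [-12, 2]].
Characteristic polynomial det(A - λI) = λ^2 - 8λ + 12 = 0.
Eigenvalues λ = 2, 6.
For λ=2: (A-λI) row 1 is [4, 0], so an eigenvector is (0, -1).
For λ=6: (A-λI) row 2 is [-12, -4], so an eigenvector is (-1, 3).
General solution: c_1e^(2t)(0,-1) + c_2e^(6t)(-1,3).

x_1(t) = -c_2e^(6t), x_2(t) = -c_1e^(2t) + 3c_2e^(6t)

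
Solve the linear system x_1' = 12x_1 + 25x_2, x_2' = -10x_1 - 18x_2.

Coefficient matrix A = [[12, 25], [-10, -18]].
Characteristic polynomial det(A - λI) = λ^2 + 6λ + 34 = 0.
Eigenvalues λ = -3 ± 5i (complex conjugate pair).
For λ=-3+5i: an eigenvector is (-2,1) - i(-1,1) = (-2 + i, 1 - i).
A real fundamental pair from Re and Im of e^((-3+5i)t)v: X_1 = e^(-3t)(cos(5t)·(-2,1) + sin(5t)·(-1,1)), X_2 = e^(-3t)(sin(5t)·(-2,1) - cos(5t)·(-1,1)).
General solution: C_1X_1 + C_2X_2.

x_1(t) = -C_1e^(-3t)sin(5t) - 2C_1e^(-3t)cos(5t) - 2C_2e^(-3t)sin(5t) + C_2e^(-3t)cos(5t), x_2(t) = C_1e^(-3t)sin(5t) + C_1e^(-3t)cos(5t) + C_2e^(-3t)sin(5t) - C_2e^(-3t)cos(5t)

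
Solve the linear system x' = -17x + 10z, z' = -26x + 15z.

Coefficient matrix A = [[-17, 10], [-26, 15]].
Characteristic polynomial det(A - λI) = λ^2 + 2λ + 5 = 0.
Eigenvalues λ = -1 ± 2i (complex conjugate pair).
For λ=-1+2i: an eigenvector is (1,2) - i(2,3) = (1 - 2i, 2 - 3i).
A real fundamental pair from Re and Im of e^((-1+2i)t)v: X_1 = e^(-t)(cos(2t)·(1,2) + sin(2t)·(2,3)), X_2 = e^(-t)(sin(2t)·(1,2) - cos(2t)·(2,3)).
General solution: K_1X_1 + K_2X_2.

x(t) = 2K_1e^(-t)sin(2t) + K_1e^(-t)cos(2t) + K_2e^(-t)sin(2t) - 2K_2e^(-t)cos(2t), z(t) = 3K_1e^(-t)sin(2t) + 2K_1e^(-t)cos(2t) + 2K_2e^(-t)sin(2t) - 3K_2e^(-t)cos(2t)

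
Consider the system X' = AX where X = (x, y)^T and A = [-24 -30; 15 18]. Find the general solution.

Coefficient matrix A = [[-24, -30], [15, 18]].
Characteristic polynomial det(A - λI) = λ^2 + 6λ + 18 = 0.
Eigenvalues λ = -3 ± 3i (complex conjugate pair).
For λ=-3+3i: an eigenvector is (3,-2) - i(-1,1) = (3 + i, -2 - i).
A real fundamental pair from Re and Im of e^((-3+3i)t)v: X_1 = e^(-3t)(cos(3t)·(3,-2) + sin(3t)·(-1,1)), X_2 = e^(-3t)(sin(3t)·(3,-2) - cos(3t)·(-1,1)).
General solution: K_1X_1 + K_2X_2.

x(t) = -K_1e^(-3t)sin(3t) + 3K_1e^(-3t)cos(3t) + 3K_2e^(-3t)sin(3t) + K_2e^(-3t)cos(3t), y(t) = K_1e^(-3t)sin(3t) - 2K_1e^(-3t)cos(3t) - 2K_2e^(-3t)sin(3t) - K_2e^(-3t)cos(3t)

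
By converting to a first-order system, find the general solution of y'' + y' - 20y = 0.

y(t) = c_1e^(4t) + c_2e^(-5t)

Let x_1 = y, x_2 = y'. Then x_1' = x_2 and x_2' = 20x_1 - x_2.
A = [[0,1],[20,-1]]; det(A-λI) = λ^2 + λ - 20.
Eigenvalues λ = 4, -5 with eigenvectors (1,4), (1,-5).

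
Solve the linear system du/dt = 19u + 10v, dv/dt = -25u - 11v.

u(t) = C_1e^(4t)sin(5t) + C_1e^(4t)cos(5t) + C_2e^(4t)sin(5t) - C_2e^(4t)cos(5t), v(t) = -2C_1e^(4t)sin(5t) - C_1e^(4t)cos(5t) - C_2e^(4t)sin(5t) + 2C_2e^(4t)cos(5t)

Coefficient matrix A = [[19, 10], [-25, -11]].
Characteristic polynomial det(A - λI) = λ^2 - 8λ + 41 = 0.
Eigenvalues λ = 4 ± 5i (complex conjugate pair).
For λ=4+5i: an eigenvector is (1,-1) - i(1,-2) = (1 - i, -1 + 2i).
A real fundamental pair from Re and Im of e^((4+5i)t)v: X_1 = e^(4t)(cos(5t)·(1,-1) + sin(5t)·(1,-2)), X_2 = e^(4t)(sin(5t)·(1,-1) - cos(5t)·(1,-2)).
General solution: C_1X_1 + C_2X_2.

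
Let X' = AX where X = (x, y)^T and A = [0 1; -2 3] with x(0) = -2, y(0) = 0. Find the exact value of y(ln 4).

48

A = [[0,1],[-2,3]]; eigenvalues λ = 1, 2.
Eigenvectors: (1,1) for λ=1, (1,2) for λ=2.
From the initial condition, c_1 = -4, c_2 = 2.
y(ln 4) = (-4)(4^1)(1) + (2)(4^2)(2) = 48.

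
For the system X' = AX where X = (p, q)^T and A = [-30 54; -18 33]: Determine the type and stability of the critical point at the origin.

saddle

A = [[-30,54],[-18,33]]; det(A-λI) = λ^2 - 3λ - 18.
λ = 6, -3: opposite signs.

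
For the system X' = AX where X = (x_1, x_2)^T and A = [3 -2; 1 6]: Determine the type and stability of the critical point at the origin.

A = [[3,-2],[1,6]]; det(A-λI) = λ^2 - 9λ + 20.
λ = 4, 5: both positive.

unstable node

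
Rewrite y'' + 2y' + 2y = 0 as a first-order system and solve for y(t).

Let x_1 = y, x_2 = y'. Then x_1' = x_2 and x_2' = -2x_1 - 2x_2.
A = [[0,1],[-2,-2]]; det(A-λI) = λ^2 + 2λ + 2.
Eigenvalues λ = -1 ± i.

y(t) = c_1e^(-t)cos(t) + c_2e^(-t)sin(t)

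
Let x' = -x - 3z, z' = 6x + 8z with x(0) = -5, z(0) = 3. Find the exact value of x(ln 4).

A = [[-1,-3],[6,8]]; eigenvalues λ = 5, 2.
Eigenvectors: (1,-2) for λ=5, (-1,1) for λ=2.
From the initial condition, c_1 = 2, c_2 = 7.
x(ln 4) = (2)(4^5)(1) + (7)(4^2)(-1) = 1936.

1936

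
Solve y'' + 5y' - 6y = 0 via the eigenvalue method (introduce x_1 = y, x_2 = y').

Let x_1 = y, x_2 = y'. Then x_1' = x_2 and x_2' = 6x_1 - 5x_2.
A = [[0,1],[6,-5]]; det(A-λI) = λ^2 + 5λ - 6.
Eigenvalues λ = -6, 1 with eigenvectors (1,-6), (1,1).

y(t) = c_1e^(-6t) + c_2e^(t)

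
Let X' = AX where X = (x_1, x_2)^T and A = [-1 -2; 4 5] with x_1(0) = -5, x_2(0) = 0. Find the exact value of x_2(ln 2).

A = [[-1,-2],[4,5]]; eigenvalues λ = 1, 3.
Eigenvectors: (1,-1) for λ=1, (1,-2) for λ=3.
From the initial condition, c_1 = -10, c_2 = 5.
x_2(ln 2) = (-10)(2^1)(-1) + (5)(2^3)(-2) = -60.

-60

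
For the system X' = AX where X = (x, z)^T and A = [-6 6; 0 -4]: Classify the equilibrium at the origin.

stable node

A = [[-6,6],[0,-4]]; det(A-λI) = λ^2 + 10λ + 24.
λ = -4, -6: both negative.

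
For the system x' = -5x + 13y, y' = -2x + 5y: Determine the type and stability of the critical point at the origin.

A = [[-5,13],[-2,5]]; det(A-λI) = λ^2 + 1.
λ = 0 ± i: zero real part.

center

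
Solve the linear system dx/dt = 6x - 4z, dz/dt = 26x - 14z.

x(t) = c_1e^(-4t)sin(2t) - c_1e^(-4t)cos(2t) - c_2e^(-4t)sin(2t) - c_2e^(-4t)cos(2t), z(t) = 2c_1e^(-4t)sin(2t) - 3c_1e^(-4t)cos(2t) - 3c_2e^(-4t)sin(2t) - 2c_2e^(-4t)cos(2t)

Coefficient matrix A = [[6, -4], [26, -14]].
Characteristic polynomial det(A - λI) = λ^2 + 8λ + 20 = 0.
Eigenvalues λ = -4 ± 2i (complex conjugate pair).
For λ=-4+2i: an eigenvector is (-1,-3) - i(1,2) = (-1 - i, -3 - 2i).
A real fundamental pair from Re and Im of e^((-4+2i)t)v: X_1 = e^(-4t)(cos(2t)·(-1,-3) + sin(2t)·(1,2)), X_2 = e^(-4t)(sin(2t)·(-1,-3) - cos(2t)·(1,2)).
General solution: c_1X_1 + c_2X_2.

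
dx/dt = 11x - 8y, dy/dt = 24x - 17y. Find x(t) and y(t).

x(t) = C_1e^(-5t) + 2C_2e^(-t), y(t) = 2C_1e^(-5t) + 3C_2e^(-t)

Coefficient matrix A = [[11, -8], [24, -17]].
Characteristic polynomial det(A - λI) = λ^2 + 6λ + 5 = 0.
Eigenvalues λ = -5, -1.
For λ=-5: (A-λI) row 1 is [16, -8], so an eigenvector is (1, 2).
For λ=-1: (A-λI) row 1 is [12, -8], so an eigenvector is (2, 3).
General solution: C_1e^(-5t)(1,2) + C_2e^(-t)(2,3).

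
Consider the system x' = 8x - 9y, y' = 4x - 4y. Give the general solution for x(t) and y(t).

x(t) = 3C_1e^(2t) + 3C_2te^(2t) + 2C_2e^(2t), y(t) = 2C_1e^(2t) + 2C_2te^(2t) + C_2e^(2t)

Coefficient matrix A = [[8, -9], [4, -4]].
Characteristic polynomial det(A - λI) = λ^2 - 4λ + 4 = 0.
Single eigenvalue λ = 2 with algebraic multiplicity 2.
Eigenvector v = (3,2); generalized eigenvector w with (A-λI)w=v is (2,1).
General solution: e^(2t)[C_1·v + C_2·(t·v + w)].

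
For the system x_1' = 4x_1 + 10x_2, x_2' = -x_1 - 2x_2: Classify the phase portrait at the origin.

A = [[4,10],[-1,-2]]; det(A-λI) = λ^2 - 2λ + 2.
λ = 1 ± i: positive real part.

unstable spiral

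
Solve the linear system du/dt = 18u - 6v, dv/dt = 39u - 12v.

Coefficient matrix A = [[18, -6], [39, -12]].
Characteristic polynomial det(A - λI) = λ^2 - 6λ + 18 = 0.
Eigenvalues λ = 3 ± 3i (complex conjugate pair).
For λ=3+3i: an eigenvector is (1,3) - i(-1,-2) = (1 + i, 3 + 2i).
A real fundamental pair from Re and Im of e^((3+3i)t)v: X_1 = e^(3t)(cos(3t)·(1,3) + sin(3t)·(-1,-2)), X_2 = e^(3t)(sin(3t)·(1,3) - cos(3t)·(-1,-2)).
General solution: C_1X_1 + C_2X_2.

u(t) = -C_1e^(3t)sin(3t) + C_1e^(3t)cos(3t) + C_2e^(3t)sin(3t) + C_2e^(3t)cos(3t), v(t) = -2C_1e^(3t)sin(3t) + 3C_1e^(3t)cos(3t) + 3C_2e^(3t)sin(3t) + 2C_2e^(3t)cos(3t)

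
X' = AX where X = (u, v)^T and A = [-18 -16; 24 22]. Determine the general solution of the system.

u(t) = -2c_1e^(6t) + c_2e^(-2t), v(t) = 3c_1e^(6t) - c_2e^(-2t)

Coefficient matrix A = [[-18, -16], [24, 22]].
Characteristic polynomial det(A - λI) = λ^2 - 4λ - 12 = 0.
Eigenvalues λ = 6, -2.
For λ=6: (A-λI) row 1 is [-24, -16], so an eigenvector is (-2, 3).
For λ=-2: (A-λI) row 1 is [-16, -16], so an eigenvector is (1, -1).
General solution: c_1e^(6t)(-2,3) + c_2e^(-2t)(1,-1).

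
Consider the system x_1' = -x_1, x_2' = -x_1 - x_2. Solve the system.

x_1(t) = C_2e^(-t), x_2(t) = -C_1e^(-t) - C_2te^(-t) + C_2e^(-t)

Coefficient matrix A = [[-1, 0], [-1, -1]].
Characteristic polynomial det(A - λI) = λ^2 + 2λ + 1 = 0.
Single eigenvalue λ = -1 with algebraic multiplicity 2.
Eigenvector v = (0,-1); generalized eigenvector w with (A-λI)w=v is (1,1).
General solution: e^(-t)[C_1·v + C_2·(t·v + w)].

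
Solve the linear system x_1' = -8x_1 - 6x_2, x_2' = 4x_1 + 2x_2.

x_1(t) = -K_1e^(-2t) - 3K_2e^(-4t), x_2(t) = K_1e^(-2t) + 2K_2e^(-4t)

Coefficient matrix A = [[-8, -6], [4, 2]].
Characteristic polynomial det(A - λI) = λ^2 + 6λ + 8 = 0.
Eigenvalues λ = -2, -4.
For λ=-2: (A-λI) row 1 is [-6, -6], so an eigenvector is (-1, 1).
For λ=-4: (A-λI) row 1 is [-4, -6], so an eigenvector is (-3, 2).
General solution: K_1e^(-2t)(-1,1) + K_2e^(-4t)(-3,2).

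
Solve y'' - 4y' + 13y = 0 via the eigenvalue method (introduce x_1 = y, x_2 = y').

Let x_1 = y, x_2 = y'. Then x_1' = x_2 and x_2' = -13x_1 + 4x_2.
A = [[0,1],[-13,4]]; det(A-λI) = λ^2 - 4λ + 13.
Eigenvalues λ = 2 ± 3i.

y(t) = K_1e^(2t)cos(3t) + K_2e^(2t)sin(3t)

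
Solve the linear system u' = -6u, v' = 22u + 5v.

u(t) = -c_1e^(-6t), v(t) = 2c_1e^(-6t) - c_2e^(5t)

Coefficient matrix A = [[-6, 0], [22, 5]].
Characteristic polynomial det(A - λI) = λ^2 + λ - 30 = 0.
Eigenvalues λ = -6, 5.
For λ=-6: (A-λI) row 2 is [22, 11], so an eigenvector is (-1, 2).
For λ=5: (A-λI) row 1 is [-11, 0], so an eigenvector is (0, -1).
General solution: c_1e^(-6t)(-1,2) + c_2e^(5t)(0,-1).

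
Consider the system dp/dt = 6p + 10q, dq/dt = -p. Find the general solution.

Coefficient matrix A = [[6, 10], [-1, 0]].
Characteristic polynomial det(A - λI) = λ^2 - 6λ + 10 = 0.
Eigenvalues λ = 3 ± i (complex conjugate pair).
For λ=3+i: an eigenvector is (1,0) - i(3,-1) = (1 - 3i, 0 + i).
A real fundamental pair from Re and Im of e^((3+i)t)v: X_1 = e^(3t)(cos(t)·(1,0) + sin(t)·(3,-1)), X_2 = e^(3t)(sin(t)·(1,0) - cos(t)·(3,-1)).
General solution: C_1X_1 + C_2X_2.

p(t) = 3C_1e^(3t)sin(t) + C_1e^(3t)cos(t) + C_2e^(3t)sin(t) - 3C_2e^(3t)cos(t), q(t) = -C_1e^(3t)sin(t) + C_2e^(3t)cos(t)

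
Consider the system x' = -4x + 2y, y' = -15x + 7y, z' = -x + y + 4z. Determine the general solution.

Coefficient matrix A = [[-4, 2, 0], [-15, 7, 0], [-1, 1, 4]].
det(A - λI) = 0 gives eigenvalues λ = 1, 2, 4.
For λ=1: eigenvector (2,5,-1).
For λ=2: eigenvector (1,3,-1).
For λ=4: eigenvector (0,0,1).
General solution: c_1e^(t)(2,5,-1) + c_2e^(2t)(1,3,-1) + c_3e^(4t)(0,0,1).

x(t) = 2c_1e^(t) + c_2e^(2t), y(t) = 5c_1e^(t) + 3c_2e^(2t), z(t) = -c_1e^(t) - c_2e^(2t) + c_3e^(4t)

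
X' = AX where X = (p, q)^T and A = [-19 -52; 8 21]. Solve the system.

p(t) = 3c_1e^(t)sin(4t) + 2c_1e^(t)cos(4t) + 2c_2e^(t)sin(4t) - 3c_2e^(t)cos(4t), q(t) = -c_1e^(t)sin(4t) - c_1e^(t)cos(4t) - c_2e^(t)sin(4t) + c_2e^(t)cos(4t)

Coefficient matrix A = [[-19, -52], [8, 21]].
Characteristic polynomial det(A - λI) = λ^2 - 2λ + 17 = 0.
Eigenvalues λ = 1 ± 4i (complex conjugate pair).
For λ=1+4i: an eigenvector is (2,-1) - i(3,-1) = (2 - 3i, -1 + i).
A real fundamental pair from Re and Im of e^((1+4i)t)v: X_1 = e^(t)(cos(4t)·(2,-1) + sin(4t)·(3,-1)), X_2 = e^(t)(sin(4t)·(2,-1) - cos(4t)·(3,-1)).
General solution: c_1X_1 + c_2X_2.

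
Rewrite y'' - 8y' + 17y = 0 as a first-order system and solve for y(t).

y(t) = c_1e^(4t)cos(t) + c_2e^(4t)sin(t)

Let x_1 = y, x_2 = y'. Then x_1' = x_2 and x_2' = -17x_1 + 8x_2.
A = [[0,1],[-17,8]]; det(A-λI) = λ^2 - 8λ + 17.
Eigenvalues λ = 4 ± i.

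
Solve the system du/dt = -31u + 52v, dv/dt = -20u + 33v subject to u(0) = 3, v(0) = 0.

u(t) = -24e^(t)sin(4t) + 3e^(t)cos(4t), v(t) = -15e^(t)sin(4t)

Coefficient matrix A = [[-31, 52], [-20, 33]].
Characteristic polynomial det(A - λI) = λ^2 - 2λ + 17 = 0.
Eigenvalues λ = 1 ± 4i (complex conjugate pair).
For λ=1+4i: an eigenvector is (2,1) - i(-3,-2) = (2 + 3i, 1 + 2i).
A real fundamental pair from Re and Im of e^((1+4i)t)v: X_1 = e^(t)(cos(4t)·(2,1) + sin(4t)·(-3,-2)), X_2 = e^(t)(sin(4t)·(2,1) - cos(4t)·(-3,-2)).
General solution: K_1X_1 + K_2X_2.
Applying u(0)=3, v(0)=0 gives K_1=6, K_2=-3.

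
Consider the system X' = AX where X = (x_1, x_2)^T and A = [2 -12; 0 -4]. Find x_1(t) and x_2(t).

Coefficient matrix A = [[2, -12], [0, -4]].
Characteristic polynomial det(A - λI) = λ^2 + 2λ - 8 = 0.
Eigenvalues λ = 2, -4.
For λ=2: (A-λI) row 1 is [0, -12], so an eigenvector is (1, 0).
For λ=-4: (A-λI) row 1 is [6, -12], so an eigenvector is (-2, -1).
General solution: C_1e^(2t)(1,0) + C_2e^(-4t)(-2,-1).

x_1(t) = C_1e^(2t) - 2C_2e^(-4t), x_2(t) = -C_2e^(-4t)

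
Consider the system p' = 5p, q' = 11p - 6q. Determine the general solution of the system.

p(t) = -K_2e^(5t), q(t) = K_1e^(-6t) - K_2e^(5t)

Coefficient matrix A = [[5, 0], [11, -6]].
Characteristic polynomial det(A - λI) = λ^2 + λ - 30 = 0.
Eigenvalues λ = -6, 5.
For λ=-6: (A-λI) row 1 is [11, 0], so an eigenvector is (0, 1).
For λ=5: (A-λI) row 2 is [11, -11], so an eigenvector is (-1, -1).
General solution: K_1e^(-6t)(0,1) + K_2e^(5t)(-1,-1).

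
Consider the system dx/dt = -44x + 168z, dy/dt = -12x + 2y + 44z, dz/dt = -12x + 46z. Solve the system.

Coefficient matrix A = [[-44, 0, 168], [-12, 2, 44], [-12, 0, 46]].
det(A - λI) = 0 gives eigenvalues λ = 4, -2, 2.
For λ=4: eigenvector (-7,-2,-2).
For λ=-2: eigenvector (4,1,1).
For λ=2: eigenvector (0,1,0).
General solution: c_1e^(4t)(-7,-2,-2) + c_2e^(-2t)(4,1,1) + c_3e^(2t)(0,1,0).

x(t) = -7c_1e^(4t) + 4c_2e^(-2t), y(t) = -2c_1e^(4t) + c_2e^(-2t) + c_3e^(2t), z(t) = -2c_1e^(4t) + c_2e^(-2t)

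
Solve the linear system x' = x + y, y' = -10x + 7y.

Coefficient matrix A = [[1, 1], [-10, 7]].
Characteristic polynomial det(A - λI) = λ^2 - 8λ + 17 = 0.
Eigenvalues λ = 4 ± i (complex conjugate pair).
For λ=4+i: an eigenvector is (-1,-3) - i(0,1) = (-1, -3 - i).
A real fundamental pair from Re and Im of e^((4+i)t)v: X_1 = e^(4t)(cos(t)·(-1,-3) + sin(t)·(0,1)), X_2 = e^(4t)(sin(t)·(-1,-3) - cos(t)·(0,1)).
General solution: c_1X_1 + c_2X_2.

x(t) = -c_1e^(4t)cos(t) - c_2e^(4t)sin(t), y(t) = c_1e^(4t)sin(t) - 3c_1e^(4t)cos(t) - 3c_2e^(4t)sin(t) - c_2e^(4t)cos(t)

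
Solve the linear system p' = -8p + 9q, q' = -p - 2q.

Coefficient matrix A = [[-8, 9], [-1, -2]].
Characteristic polynomial det(A - λI) = λ^2 + 10λ + 25 = 0.
Single eigenvalue λ = -5 with algebraic multiplicity 2.
Eigenvector v = (-3,-1); generalized eigenvector w with (A-λI)w=v is (-2,-1).
General solution: e^(-5t)[K_1·v + K_2·(t·v + w)].

p(t) = -3K_1e^(-5t) - 3K_2te^(-5t) - 2K_2e^(-5t), q(t) = -K_1e^(-5t) - K_2te^(-5t) - K_2e^(-5t)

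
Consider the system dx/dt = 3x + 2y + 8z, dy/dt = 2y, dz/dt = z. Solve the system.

x(t) = K_1e^(3t) - 2K_2e^(2t) - 4K_3e^(t), y(t) = K_2e^(2t), z(t) = K_3e^(t)

Coefficient matrix A = [[3, 2, 8], [0, 2, 0], [0, 0, 1]].
det(A - λI) = 0 gives eigenvalues λ = 3, 2, 1.
For λ=3: eigenvector (1,0,0).
For λ=2: eigenvector (-2,1,0).
For λ=1: eigenvector (-4,0,1).
General solution: K_1e^(3t)(1,0,0) + K_2e^(2t)(-2,1,0) + K_3e^(t)(-4,0,1).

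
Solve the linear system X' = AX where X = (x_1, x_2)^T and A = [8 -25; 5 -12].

Coefficient matrix A = [[8, -25], [5, -12]].
Characteristic polynomial det(A - λI) = λ^2 + 4λ + 29 = 0.
Eigenvalues λ = -2 ± 5i (complex conjugate pair).
For λ=-2+5i: an eigenvector is (2,1) - i(-1,0) = (2 + i, 1).
A real fundamental pair from Re and Im of e^((-2+5i)t)v: X_1 = e^(-2t)(cos(5t)·(2,1) + sin(5t)·(-1,0)), X_2 = e^(-2t)(sin(5t)·(2,1) - cos(5t)·(-1,0)).
General solution: c_1X_1 + c_2X_2.

x_1(t) = -c_1e^(-2t)sin(5t) + 2c_1e^(-2t)cos(5t) + 2c_2e^(-2t)sin(5t) + c_2e^(-2t)cos(5t), x_2(t) = c_1e^(-2t)cos(5t) + c_2e^(-2t)sin(5t)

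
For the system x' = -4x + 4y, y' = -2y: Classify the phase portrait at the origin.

A = [[-4,4],[0,-2]]; det(A-λI) = λ^2 + 6λ + 8.
λ = -2, -4: both negative.

stable node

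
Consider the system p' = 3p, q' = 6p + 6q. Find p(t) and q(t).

p(t) = -c_2e^(3t), q(t) = -c_1e^(6t) + 2c_2e^(3t)

Coefficient matrix A = [[3, 0], [6, 6]].
Characteristic polynomial det(A - λI) = λ^2 - 9λ + 18 = 0.
Eigenvalues λ = 6, 3.
For λ=6: (A-λI) row 1 is [-3, 0], so an eigenvector is (0, -1).
For λ=3: (A-λI) row 2 is [6, 3], so an eigenvector is (-1, 2).
General solution: c_1e^(6t)(0,-1) + c_2e^(3t)(-1,2).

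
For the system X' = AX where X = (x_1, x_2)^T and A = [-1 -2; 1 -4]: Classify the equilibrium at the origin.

A = [[-1,-2],[1,-4]]; det(A-λI) = λ^2 + 5λ + 6.
λ = -2, -3: both negative.

stable node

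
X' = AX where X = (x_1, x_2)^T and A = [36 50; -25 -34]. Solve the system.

x_1(t) = 3K_1e^(t)sin(5t) - K_1e^(t)cos(5t) - K_2e^(t)sin(5t) - 3K_2e^(t)cos(5t), x_2(t) = -2K_1e^(t)sin(5t) + K_1e^(t)cos(5t) + K_2e^(t)sin(5t) + 2K_2e^(t)cos(5t)

Coefficient matrix A = [[36, 50], [-25, -34]].
Characteristic polynomial det(A - λI) = λ^2 - 2λ + 26 = 0.
Eigenvalues λ = 1 ± 5i (complex conjugate pair).
For λ=1+5i: an eigenvector is (-1,1) - i(3,-2) = (-1 - 3i, 1 + 2i).
A real fundamental pair from Re and Im of e^((1+5i)t)v: X_1 = e^(t)(cos(5t)·(-1,1) + sin(5t)·(3,-2)), X_2 = e^(t)(sin(5t)·(-1,1) - cos(5t)·(3,-2)).
General solution: K_1X_1 + K_2X_2.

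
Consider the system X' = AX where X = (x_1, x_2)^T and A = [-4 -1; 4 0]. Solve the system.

x_1(t) = c_1e^(-2t) + c_2te^(-2t) - 2c_2e^(-2t), x_2(t) = -2c_1e^(-2t) - 2c_2te^(-2t) + 3c_2e^(-2t)

Coefficient matrix A = [[-4, -1], [4, 0]].
Characteristic polynomial det(A - λI) = λ^2 + 4λ + 4 = 0.
Single eigenvalue λ = -2 with algebraic multiplicity 2.
Eigenvector v = (1,-2); generalized eigenvector w with (A-λI)w=v is (-2,3).
General solution: e^(-2t)[c_1·v + c_2·(t·v + w)].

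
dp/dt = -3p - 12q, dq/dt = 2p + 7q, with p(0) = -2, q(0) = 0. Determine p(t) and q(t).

p(t) = 4e^(3t) - 6e^(t), q(t) = -2e^(3t) + 2e^(t)

Coefficient matrix A = [[-3, -12], [2, 7]].
Characteristic polynomial det(A - λI) = λ^2 - 4λ + 3 = 0.
Eigenvalues λ = 3, 1.
For λ=3: (A-λI) row 1 is [-6, -12], so an eigenvector is (-2, 1).
For λ=1: (A-λI) row 1 is [-4, -12], so an eigenvector is (-3, 1).
General solution: C_1e^(3t)(-2,1) + C_2e^(t)(-3,1).
Applying p(0)=-2, q(0)=0 gives C_1=-2, C_2=2.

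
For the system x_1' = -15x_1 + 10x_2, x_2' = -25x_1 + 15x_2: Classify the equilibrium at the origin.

A = [[-15,10],[-25,15]]; det(A-λI) = λ^2 + 25.
λ = 0 ± 5i: zero real part.

center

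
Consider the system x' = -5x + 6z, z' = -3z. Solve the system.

x(t) = 3C_1e^(-3t) + C_2e^(-5t), z(t) = C_1e^(-3t)

Coefficient matrix A = [[-5, 6], [0, -3]].
Characteristic polynomial det(A - λI) = λ^2 + 8λ + 15 = 0.
Eigenvalues λ = -3, -5.
For λ=-3: (A-λI) row 1 is [-2, 6], so an eigenvector is (3, 1).
For λ=-5: (A-λI) row 1 is [0, 6], so an eigenvector is (1, 0).
General solution: C_1e^(-3t)(3,1) + C_2e^(-5t)(1,0).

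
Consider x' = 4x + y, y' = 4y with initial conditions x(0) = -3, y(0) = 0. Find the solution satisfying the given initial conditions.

Coefficient matrix A = [[4, 1], [0, 4]].
Characteristic polynomial det(A - λI) = λ^2 - 8λ + 16 = 0.
Single eigenvalue λ = 4 with algebraic multiplicity 2.
Eigenvector v = (1,0); generalized eigenvector w with (A-λI)w=v is (-2,1).
General solution: e^(4t)[c_1·v + c_2·(t·v + w)].
Applying x(0)=-3, y(0)=0 gives c_1=-3, c_2=0.

x(t) = -3e^(4t), y(t) = 0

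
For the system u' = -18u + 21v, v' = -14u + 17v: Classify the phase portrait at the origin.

A = [[-18,21],[-14,17]]; det(A-λI) = λ^2 + λ - 12.
λ = 3, -4: opposite signs.

saddle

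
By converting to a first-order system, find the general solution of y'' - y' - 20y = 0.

Let x_1 = y, x_2 = y'. Then x_1' = x_2 and x_2' = 20x_1 + x_2.
A = [[0,1],[20,1]]; det(A-λI) = λ^2 - λ - 20.
Eigenvalues λ = 5, -4 with eigenvectors (1,5), (1,-4).

y(t) = K_1e^(5t) + K_2e^(-4t)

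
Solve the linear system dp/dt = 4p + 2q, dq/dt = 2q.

Coefficient matrix A = [[4, 2], [0, 2]].
Characteristic polynomial det(A - λI) = λ^2 - 6λ + 8 = 0.
Eigenvalues λ = 4, 2.
For λ=4: (A-λI) row 1 is [0, 2], so an eigenvector is (1, 0).
For λ=2: (A-λI) row 1 is [2, 2], so an eigenvector is (1, -1).
General solution: c_1e^(4t)(1,0) + c_2e^(2t)(1,-1).

p(t) = c_1e^(4t) + c_2e^(2t), q(t) = -c_2e^(2t)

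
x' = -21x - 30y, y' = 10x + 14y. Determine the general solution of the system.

x(t) = 3C_1e^(-t) - 2C_2e^(-6t), y(t) = -2C_1e^(-t) + C_2e^(-6t)

Coefficient matrix A = [[-21, -30], [10, 14]].
Characteristic polynomial det(A - λI) = λ^2 + 7λ + 6 = 0.
Eigenvalues λ = -1, -6.
For λ=-1: (A-λI) row 1 is [-20, -30], so an eigenvector is (3, -2).
For λ=-6: (A-λI) row 1 is [-15, -30], so an eigenvector is (-2, 1).
General solution: C_1e^(-t)(3,-2) + C_2e^(-6t)(-2,1).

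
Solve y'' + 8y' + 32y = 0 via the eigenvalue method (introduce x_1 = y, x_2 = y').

y(t) = c_1e^(-4t)cos(4t) + c_2e^(-4t)sin(4t)

Let x_1 = y, x_2 = y'. Then x_1' = x_2 and x_2' = -32x_1 - 8x_2.
A = [[0,1],[-32,-8]]; det(A-λI) = λ^2 + 8λ + 32.
Eigenvalues λ = -4 ± 4i.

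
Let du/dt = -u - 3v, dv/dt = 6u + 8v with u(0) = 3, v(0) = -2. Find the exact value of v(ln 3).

450

A = [[-1,-3],[6,8]]; eigenvalues λ = 2, 5.
Eigenvectors: (1,-1) for λ=2, (-1,2) for λ=5.
From the initial condition, c_1 = 4, c_2 = 1.
v(ln 3) = (4)(3^2)(-1) + (1)(3^5)(2) = 450.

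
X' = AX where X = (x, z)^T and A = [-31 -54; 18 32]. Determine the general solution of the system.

Coefficient matrix A = [[-31, -54], [18, 32]].
Characteristic polynomial det(A - λI) = λ^2 - λ - 20 = 0.
Eigenvalues λ = 5, -4.
For λ=5: (A-λI) row 1 is [-36, -54], so an eigenvector is (-3, 2).
For λ=-4: (A-λI) row 1 is [-27, -54], so an eigenvector is (-2, 1).
General solution: K_1e^(5t)(-3,2) + K_2e^(-4t)(-2,1).

x(t) = -3K_1e^(5t) - 2K_2e^(-4t), z(t) = 2K_1e^(5t) + K_2e^(-4t)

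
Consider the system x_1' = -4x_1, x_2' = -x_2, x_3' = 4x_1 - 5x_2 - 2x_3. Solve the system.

Coefficient matrix A = [[-4, 0, 0], [0, -1, 0], [4, -5, -2]].
det(A - λI) = 0 gives eigenvalues λ = -4, -2, -1.
For λ=-4: eigenvector (1,0,-2).
For λ=-2: eigenvector (0,0,1).
For λ=-1: eigenvector (0,1,-5).
General solution: K_1e^(-4t)(1,0,-2) + K_2e^(-2t)(0,0,1) + K_3e^(-t)(0,1,-5).

x_1(t) = K_1e^(-4t), x_2(t) = K_3e^(-t), x_3(t) = -2K_1e^(-4t) + K_2e^(-2t) - 5K_3e^(-t)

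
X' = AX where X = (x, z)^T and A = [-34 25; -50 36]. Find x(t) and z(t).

Coefficient matrix A = [[-34, 25], [-50, 36]].
Characteristic polynomial det(A - λI) = λ^2 - 2λ + 26 = 0.
Eigenvalues λ = 1 ± 5i (complex conjugate pair).
For λ=1+5i: an eigenvector is (-1,-1) - i(2,3) = (-1 - 2i, -1 - 3i).
A real fundamental pair from Re and Im of e^((1+5i)t)v: X_1 = e^(t)(cos(5t)·(-1,-1) + sin(5t)·(2,3)), X_2 = e^(t)(sin(5t)·(-1,-1) - cos(5t)·(2,3)).
General solution: c_1X_1 + c_2X_2.

x(t) = 2c_1e^(t)sin(5t) - c_1e^(t)cos(5t) - c_2e^(t)sin(5t) - 2c_2e^(t)cos(5t), z(t) = 3c_1e^(t)sin(5t) - c_1e^(t)cos(5t) - c_2e^(t)sin(5t) - 3c_2e^(t)cos(5t)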